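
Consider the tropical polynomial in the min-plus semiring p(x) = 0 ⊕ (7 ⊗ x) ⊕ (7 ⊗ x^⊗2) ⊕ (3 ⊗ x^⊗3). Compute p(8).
p(8) = 0

A tropical monomial a ⊗ x^⊗i evaluates to a + i · x. Evaluating each term at x = 8:
  Term 0 contributes 0 + 0 · 8 = 0
  Term 1 contributes 7 + 1 · 8 = 15
  Term 2 contributes 7 + 2 · 8 = 23
  Term 3 contributes 3 + 3 · 8 = 27
p(8) = ⊕ of these = min[0, 15, 23, 27] = 0.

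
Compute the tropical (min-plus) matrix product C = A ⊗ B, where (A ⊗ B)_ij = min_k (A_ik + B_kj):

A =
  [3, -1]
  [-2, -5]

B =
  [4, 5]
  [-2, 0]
A ⊗ B =
  [-3, -1]
  [-7, -5]

Apply the min-plus product entry-by-entry:
  C[0][0] = min over k of (A[0][0] + B[0][0] = 3 + 4 = 7, A[0][1] + B[1][0] = -1 + -2 = -3) = -3 (attained at k = 1)
  C[0][1] = min over k of (A[0][0] + B[0][1] = 3 + 5 = 8, A[0][1] + B[1][1] = -1 + 0 = -1) = -1 (attained at k = 1)
  C[1][0] = min over k of (A[1][0] + B[0][0] = -2 + 4 = 2, A[1][1] + B[1][0] = -5 + -2 = -7) = -7 (attained at k = 1)
  C[1][1] = min over k of (A[1][0] + B[0][1] = -2 + 5 = 3, A[1][1] + B[1][1] = -5 + 0 = -5) = -5 (attained at k = 1)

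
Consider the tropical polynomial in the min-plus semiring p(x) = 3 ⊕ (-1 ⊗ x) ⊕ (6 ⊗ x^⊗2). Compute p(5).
p(5) = 3

A tropical monomial a ⊗ x^⊗i evaluates to a + i · x. Evaluating each term at x = 5:
  Term 0 contributes 3 + 0 · 5 = 3
  Term 1 contributes -1 + 1 · 5 = 4
  Term 2 contributes 6 + 2 · 5 = 16
p(5) = ⊕ of these = min[3, 4, 16] = 3.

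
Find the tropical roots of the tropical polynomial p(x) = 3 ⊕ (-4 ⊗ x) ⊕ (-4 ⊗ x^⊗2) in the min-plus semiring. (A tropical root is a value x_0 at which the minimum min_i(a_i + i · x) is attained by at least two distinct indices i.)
Roots: {0, 7}

Each tropical root is a break point of the lower envelope of the lines y = a_i + i · x (there are 3 lines, with slopes 0, 1, ..., 2). Only the lines that attain the minimum somewhere contribute to roots; other lines are dominated. Here the surviving (envelope) indices are i = 2, i = 1, i = 0.
Intersections between consecutive envelope lines give the roots: for adjacent envelope indices i < j the intersection is x = (a_i − a_j) / (j − i). Reading off the sorted break points: {0, 7}.
Verification: at each break x_0, at least two indices attain the minimum of min_i(a_i + i · x_0).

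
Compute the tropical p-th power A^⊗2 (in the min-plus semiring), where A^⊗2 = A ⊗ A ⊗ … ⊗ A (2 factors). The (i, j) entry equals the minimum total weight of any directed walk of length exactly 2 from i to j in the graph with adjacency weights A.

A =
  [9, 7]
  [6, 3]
A^⊗2 =
  [13, 10]
  [9, 6]

Each entry (A^⊗2)_ij equals the minimum over all length-2 walks i = v_0 → v_1 → … → v_2 = j of Σ_t A[v_t][v_{t+1}]. For example, for (i, j) = (0, 1) we minimise over 2 possible intermediate vertex sequences; the minimum is 10, attained along the walk 0 → 1 → 1.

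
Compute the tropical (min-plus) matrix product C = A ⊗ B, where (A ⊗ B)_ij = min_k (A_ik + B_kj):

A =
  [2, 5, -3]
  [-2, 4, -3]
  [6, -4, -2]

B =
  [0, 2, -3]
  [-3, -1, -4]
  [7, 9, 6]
A ⊗ B =
  [2, 4, -1]
  [-2, 0, -5]
  [-7, -5, -8]

Apply the min-plus product entry-by-entry:
  C[0][0] = min over k of (A[0][0] + B[0][0] = 2 + 0 = 2, A[0][1] + B[1][0] = 5 + -3 = 2, A[0][2] + B[2][0] = -3 + 7 = 4) = 2 (attained at k = 0)
  C[0][1] = min over k of (A[0][0] + B[0][1] = 2 + 2 = 4, A[0][1] + B[1][1] = 5 + -1 = 4, A[0][2] + B[2][1] = -3 + 9 = 6) = 4 (attained at k = 0)
  C[0][2] = min over k of (A[0][0] + B[0][2] = 2 + -3 = -1, A[0][1] + B[1][2] = 5 + -4 = 1, A[0][2] + B[2][2] = -3 + 6 = 3) = -1 (attained at k = 0)
  C[1][0] = min over k of (A[1][0] + B[0][0] = -2 + 0 = -2, A[1][1] + B[1][0] = 4 + -3 = 1, A[1][2] + B[2][0] = -3 + 7 = 4) = -2 (attained at k = 0)
  C[1][1] = min over k of (A[1][0] + B[0][1] = -2 + 2 = 0, A[1][1] + B[1][1] = 4 + -1 = 3, A[1][2] + B[2][1] = -3 + 9 = 6) = 0 (attained at k = 0)
  C[1][2] = min over k of (A[1][0] + B[0][2] = -2 + -3 = -5, A[1][1] + B[1][2] = 4 + -4 = 0, A[1][2] + B[2][2] = -3 + 6 = 3) = -5 (attained at k = 0)
  C[2][0] = min over k of (A[2][0] + B[0][0] = 6 + 0 = 6, A[2][1] + B[1][0] = -4 + -3 = -7, A[2][2] + B[2][0] = -2 + 7 = 5) = -7 (attained at k = 1)
  C[2][1] = min over k of (A[2][0] + B[0][1] = 6 + 2 = 8, A[2][1] + B[1][1] = -4 + -1 = -5, A[2][2] + B[2][1] = -2 + 9 = 7) = -5 (attained at k = 1)
  C[2][2] = min over k of (A[2][0] + B[0][2] = 6 + -3 = 3, A[2][1] + B[1][2] = -4 + -4 = -8, A[2][2] + B[2][2] = -2 + 6 = 4) = -8 (attained at k = 1)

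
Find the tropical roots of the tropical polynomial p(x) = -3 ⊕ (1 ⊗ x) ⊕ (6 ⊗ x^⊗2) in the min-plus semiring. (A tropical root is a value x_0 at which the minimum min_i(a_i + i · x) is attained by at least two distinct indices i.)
Roots: {-5, -4}

Each tropical root is a break point of the lower envelope of the lines y = a_i + i · x (there are 3 lines, with slopes 0, 1, ..., 2). Only the lines that attain the minimum somewhere contribute to roots; other lines are dominated. Here the surviving (envelope) indices are i = 2, i = 1, i = 0.
Intersections between consecutive envelope lines give the roots: for adjacent envelope indices i < j the intersection is x = (a_i − a_j) / (j − i). Reading off the sorted break points: {-5, -4}.
Verification: at each break x_0, at least two indices attain the minimum of min_i(a_i + i · x_0).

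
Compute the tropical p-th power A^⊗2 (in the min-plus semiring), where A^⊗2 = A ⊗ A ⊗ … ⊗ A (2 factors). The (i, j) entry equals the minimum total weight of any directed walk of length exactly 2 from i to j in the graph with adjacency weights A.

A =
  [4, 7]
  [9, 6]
A^⊗2 =
  [8, 11]
  [13, 12]

Each entry (A^⊗2)_ij equals the minimum over all length-2 walks i = v_0 → v_1 → … → v_2 = j of Σ_t A[v_t][v_{t+1}]. For example, for (i, j) = (0, 1) we minimise over 2 possible intermediate vertex sequences; the minimum is 11, attained along the walk 0 → 0 → 1.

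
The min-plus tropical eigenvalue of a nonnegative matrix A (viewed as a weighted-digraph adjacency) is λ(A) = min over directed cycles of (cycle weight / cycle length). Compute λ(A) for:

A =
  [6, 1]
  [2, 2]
λ(A) = 3/2

Enumerate directed cycles and compute their means (weight / length). Sample:
  cycle 0 → 0: weight = 6, length = 1, mean = 6/1 ≈ 6.000
  cycle 1 → 1: weight = 2, length = 1, mean = 2/1 ≈ 2.000
  cycle 0 → 1 → 0: weight = 3, length = 2, mean = 3/2 ≈ 1.500
  cycle 1 → 0 → 1: weight = 3, length = 2, mean = 3/2 ≈ 1.500
Minimum mean = 1.500, attained e.g. along the cycle 0 → 1 → 0 with weight 3 and length 2. So λ(A) = 3/2 = 3/2.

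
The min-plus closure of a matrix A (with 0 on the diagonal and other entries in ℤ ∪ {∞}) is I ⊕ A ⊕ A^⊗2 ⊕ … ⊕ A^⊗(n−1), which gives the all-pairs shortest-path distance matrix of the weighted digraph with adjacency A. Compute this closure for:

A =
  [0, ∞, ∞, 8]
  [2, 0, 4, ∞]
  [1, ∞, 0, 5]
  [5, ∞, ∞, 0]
Closure =
  [0, ∞, ∞, 8]
  [2, 0, 4, 9]
  [1, ∞, 0, 5]
  [5, ∞, ∞, 0]

This is the Floyd-Warshall all-pairs shortest-path computation. For each intermediate vertex k = 0, 1, …, 3, update dist[i][j] ← min(dist[i][j], dist[i][k] + dist[k][j]). The final matrix gives, for each (i, j), the minimum total weight of any directed path from i to j (possibly empty when i = j).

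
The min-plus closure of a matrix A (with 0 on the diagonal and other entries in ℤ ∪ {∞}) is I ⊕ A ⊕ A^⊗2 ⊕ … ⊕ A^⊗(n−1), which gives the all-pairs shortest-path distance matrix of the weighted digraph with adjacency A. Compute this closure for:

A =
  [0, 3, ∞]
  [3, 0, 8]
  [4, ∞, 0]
Closure =
  [0, 3, 11]
  [3, 0, 8]
  [4, 7, 0]

This is the Floyd-Warshall all-pairs shortest-path computation. For each intermediate vertex k = 0, 1, …, 2, update dist[i][j] ← min(dist[i][j], dist[i][k] + dist[k][j]). The final matrix gives, for each (i, j), the minimum total weight of any directed path from i to j (possibly empty when i = j).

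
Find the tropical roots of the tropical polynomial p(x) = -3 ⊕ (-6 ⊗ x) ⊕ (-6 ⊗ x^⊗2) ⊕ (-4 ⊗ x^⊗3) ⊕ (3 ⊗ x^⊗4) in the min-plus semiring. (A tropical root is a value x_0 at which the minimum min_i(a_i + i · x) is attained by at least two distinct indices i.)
Roots: {-7, -2, 0, 3}

Each tropical root is a break point of the lower envelope of the lines y = a_i + i · x (there are 5 lines, with slopes 0, 1, ..., 4). Only the lines that attain the minimum somewhere contribute to roots; other lines are dominated. Here the surviving (envelope) indices are i = 4, i = 3, i = 2, i = 1, i = 0.
Intersections between consecutive envelope lines give the roots: for adjacent envelope indices i < j the intersection is x = (a_i − a_j) / (j − i). Reading off the sorted break points: {-7, -2, 0, 3}.
Verification: at each break x_0, at least two indices attain the minimum of min_i(a_i + i · x_0).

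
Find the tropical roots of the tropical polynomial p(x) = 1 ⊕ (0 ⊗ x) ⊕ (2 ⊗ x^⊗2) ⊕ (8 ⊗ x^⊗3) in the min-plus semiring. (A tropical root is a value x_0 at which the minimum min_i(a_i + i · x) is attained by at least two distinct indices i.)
Roots: {-6, -2, 1}

Each tropical root is a break point of the lower envelope of the lines y = a_i + i · x (there are 4 lines, with slopes 0, 1, ..., 3). Only the lines that attain the minimum somewhere contribute to roots; other lines are dominated. Here the surviving (envelope) indices are i = 3, i = 2, i = 1, i = 0.
Intersections between consecutive envelope lines give the roots: for adjacent envelope indices i < j the intersection is x = (a_i − a_j) / (j − i). Reading off the sorted break points: {-6, -2, 1}.
Verification: at each break x_0, at least two indices attain the minimum of min_i(a_i + i · x_0).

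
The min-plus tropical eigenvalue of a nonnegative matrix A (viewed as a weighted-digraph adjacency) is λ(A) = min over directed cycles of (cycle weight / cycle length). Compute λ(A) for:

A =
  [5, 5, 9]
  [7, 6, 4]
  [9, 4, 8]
λ(A) = 4

Enumerate directed cycles and compute their means (weight / length). Sample:
  cycle 0 → 0: weight = 5, length = 1, mean = 5/1 ≈ 5.000
  cycle 1 → 1: weight = 6, length = 1, mean = 6/1 ≈ 6.000
  cycle 2 → 2: weight = 8, length = 1, mean = 8/1 ≈ 8.000
  cycle 0 → 1 → 0: weight = 12, length = 2, mean = 12/2 ≈ 6.000
  cycle 0 → 2 → 0: weight = 18, length = 2, mean = 18/2 ≈ 9.000
  cycle 1 → 0 → 1: weight = 12, length = 2, mean = 12/2 ≈ 6.000
Minimum mean = 4.000, attained e.g. along the cycle 1 → 2 → 1 with weight 8 and length 2. So λ(A) = 8/2 = 4.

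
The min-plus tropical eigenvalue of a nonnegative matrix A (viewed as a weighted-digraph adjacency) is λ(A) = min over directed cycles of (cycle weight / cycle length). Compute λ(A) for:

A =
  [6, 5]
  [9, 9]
λ(A) = 6

Enumerate directed cycles and compute their means (weight / length). Sample:
  cycle 0 → 0: weight = 6, length = 1, mean = 6/1 ≈ 6.000
  cycle 1 → 1: weight = 9, length = 1, mean = 9/1 ≈ 9.000
  cycle 0 → 1 → 0: weight = 14, length = 2, mean = 14/2 ≈ 7.000
  cycle 1 → 0 → 1: weight = 14, length = 2, mean = 14/2 ≈ 7.000
Minimum mean = 6.000, attained e.g. along the cycle 0 → 0 with weight 6 and length 1. So λ(A) = 6/1 = 6.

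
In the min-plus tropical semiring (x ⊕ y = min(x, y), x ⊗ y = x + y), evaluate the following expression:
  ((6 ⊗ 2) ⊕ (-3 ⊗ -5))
((6 ⊗ 2) ⊕ (-3 ⊗ -5)) = -8

Expand innermost to outermost. Recall ⊕ takes the minimum of its arguments and ⊗ takes their sum. Working out the expression ((6 ⊗ 2) ⊕ (-3 ⊗ -5)) gives -8.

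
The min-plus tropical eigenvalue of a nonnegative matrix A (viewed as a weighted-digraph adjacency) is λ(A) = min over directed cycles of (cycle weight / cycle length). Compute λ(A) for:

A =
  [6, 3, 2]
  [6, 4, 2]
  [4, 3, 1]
λ(A) = 1

Enumerate directed cycles and compute their means (weight / length). Sample:
  cycle 0 → 0: weight = 6, length = 1, mean = 6/1 ≈ 6.000
  cycle 1 → 1: weight = 4, length = 1, mean = 4/1 ≈ 4.000
  cycle 2 → 2: weight = 1, length = 1, mean = 1/1 ≈ 1.000
  cycle 0 → 1 → 0: weight = 9, length = 2, mean = 9/2 ≈ 4.500
  cycle 0 → 2 → 0: weight = 6, length = 2, mean = 6/2 ≈ 3.000
  cycle 1 → 0 → 1: weight = 9, length = 2, mean = 9/2 ≈ 4.500
Minimum mean = 1.000, attained e.g. along the cycle 2 → 2 with weight 1 and length 1. So λ(A) = 1/1 = 1.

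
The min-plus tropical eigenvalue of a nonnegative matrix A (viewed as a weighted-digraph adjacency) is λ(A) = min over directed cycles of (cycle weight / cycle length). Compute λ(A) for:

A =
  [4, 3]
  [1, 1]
λ(A) = 1

Enumerate directed cycles and compute their means (weight / length). Sample:
  cycle 0 → 0: weight = 4, length = 1, mean = 4/1 ≈ 4.000
  cycle 1 → 1: weight = 1, length = 1, mean = 1/1 ≈ 1.000
  cycle 0 → 1 → 0: weight = 4, length = 2, mean = 4/2 ≈ 2.000
  cycle 1 → 0 → 1: weight = 4, length = 2, mean = 4/2 ≈ 2.000
Minimum mean = 1.000, attained e.g. along the cycle 1 → 1 with weight 1 and length 1. So λ(A) = 1/1 = 1.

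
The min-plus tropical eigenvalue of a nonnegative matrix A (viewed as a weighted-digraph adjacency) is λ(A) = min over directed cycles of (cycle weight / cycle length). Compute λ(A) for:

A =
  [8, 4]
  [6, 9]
λ(A) = 5

Enumerate directed cycles and compute their means (weight / length). Sample:
  cycle 0 → 0: weight = 8, length = 1, mean = 8/1 ≈ 8.000
  cycle 1 → 1: weight = 9, length = 1, mean = 9/1 ≈ 9.000
  cycle 0 → 1 → 0: weight = 10, length = 2, mean = 10/2 ≈ 5.000
  cycle 1 → 0 → 1: weight = 10, length = 2, mean = 10/2 ≈ 5.000
Minimum mean = 5.000, attained e.g. along the cycle 0 → 1 → 0 with weight 10 and length 2. So λ(A) = 10/2 = 5.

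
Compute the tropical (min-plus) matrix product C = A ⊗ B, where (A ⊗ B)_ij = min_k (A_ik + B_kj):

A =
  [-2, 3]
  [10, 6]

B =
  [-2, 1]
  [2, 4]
A ⊗ B =
  [-4, -1]
  [8, 10]

Apply the min-plus product entry-by-entry:
  C[0][0] = min over k of (A[0][0] + B[0][0] = -2 + -2 = -4, A[0][1] + B[1][0] = 3 + 2 = 5) = -4 (attained at k = 0)
  C[0][1] = min over k of (A[0][0] + B[0][1] = -2 + 1 = -1, A[0][1] + B[1][1] = 3 + 4 = 7) = -1 (attained at k = 0)
  C[1][0] = min over k of (A[1][0] + B[0][0] = 10 + -2 = 8, A[1][1] + B[1][0] = 6 + 2 = 8) = 8 (attained at k = 0)
  C[1][1] = min over k of (A[1][0] + B[0][1] = 10 + 1 = 11, A[1][1] + B[1][1] = 6 + 4 = 10) = 10 (attained at k = 1)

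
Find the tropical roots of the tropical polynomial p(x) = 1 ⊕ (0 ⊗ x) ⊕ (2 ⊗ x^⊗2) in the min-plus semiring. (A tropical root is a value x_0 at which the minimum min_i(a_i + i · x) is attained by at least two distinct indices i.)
Roots: {-2, 1}

Each tropical root is a break point of the lower envelope of the lines y = a_i + i · x (there are 3 lines, with slopes 0, 1, ..., 2). Only the lines that attain the minimum somewhere contribute to roots; other lines are dominated. Here the surviving (envelope) indices are i = 2, i = 1, i = 0.
Intersections between consecutive envelope lines give the roots: for adjacent envelope indices i < j the intersection is x = (a_i − a_j) / (j − i). Reading off the sorted break points: {-2, 1}.
Verification: at each break x_0, at least two indices attain the minimum of min_i(a_i + i · x_0).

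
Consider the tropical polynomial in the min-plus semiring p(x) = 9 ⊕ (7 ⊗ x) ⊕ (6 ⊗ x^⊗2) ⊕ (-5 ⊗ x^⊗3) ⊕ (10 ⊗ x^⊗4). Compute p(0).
p(0) = -5

A tropical monomial a ⊗ x^⊗i evaluates to a + i · x. Evaluating each term at x = 0:
  Term 0 contributes 9 + 0 · 0 = 9
  Term 1 contributes 7 + 1 · 0 = 7
  Term 2 contributes 6 + 2 · 0 = 6
  Term 3 contributes -5 + 3 · 0 = -5
  Term 4 contributes 10 + 4 · 0 = 10
p(0) = ⊕ of these = min[9, 7, 6, -5, 10] = -5.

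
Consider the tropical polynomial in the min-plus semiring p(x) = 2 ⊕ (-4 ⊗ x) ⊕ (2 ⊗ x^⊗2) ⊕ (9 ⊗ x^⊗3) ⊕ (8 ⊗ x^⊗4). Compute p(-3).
p(-3) = -7

A tropical monomial a ⊗ x^⊗i evaluates to a + i · x. Evaluating each term at x = -3:
  Term 0 contributes 2 + 0 · -3 = 2
  Term 1 contributes -4 + 1 · -3 = -7
  Term 2 contributes 2 + 2 · -3 = -4
  Term 3 contributes 9 + 3 · -3 = 0
  Term 4 contributes 8 + 4 · -3 = -4
p(-3) = ⊕ of these = min[2, -7, -4, 0, -4] = -7.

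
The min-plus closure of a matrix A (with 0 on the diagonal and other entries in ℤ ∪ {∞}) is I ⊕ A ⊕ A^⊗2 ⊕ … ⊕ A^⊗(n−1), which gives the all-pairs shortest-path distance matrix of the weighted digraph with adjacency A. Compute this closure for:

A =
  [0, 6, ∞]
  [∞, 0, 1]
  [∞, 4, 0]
Closure =
  [0, 6, 7]
  [∞, 0, 1]
  [∞, 4, 0]

This is the Floyd-Warshall all-pairs shortest-path computation. For each intermediate vertex k = 0, 1, …, 2, update dist[i][j] ← min(dist[i][j], dist[i][k] + dist[k][j]). The final matrix gives, for each (i, j), the minimum total weight of any directed path from i to j (possibly empty when i = j).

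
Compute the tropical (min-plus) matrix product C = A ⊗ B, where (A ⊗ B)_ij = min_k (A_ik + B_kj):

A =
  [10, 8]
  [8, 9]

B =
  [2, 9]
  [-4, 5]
A ⊗ B =
  [4, 13]
  [5, 14]

Apply the min-plus product entry-by-entry:
  C[0][0] = min over k of (A[0][0] + B[0][0] = 10 + 2 = 12, A[0][1] + B[1][0] = 8 + -4 = 4) = 4 (attained at k = 1)
  C[0][1] = min over k of (A[0][0] + B[0][1] = 10 + 9 = 19, A[0][1] + B[1][1] = 8 + 5 = 13) = 13 (attained at k = 1)
  C[1][0] = min over k of (A[1][0] + B[0][0] = 8 + 2 = 10, A[1][1] + B[1][0] = 9 + -4 = 5) = 5 (attained at k = 1)
  C[1][1] = min over k of (A[1][0] + B[0][1] = 8 + 9 = 17, A[1][1] + B[1][1] = 9 + 5 = 14) = 14 (attained at k = 1)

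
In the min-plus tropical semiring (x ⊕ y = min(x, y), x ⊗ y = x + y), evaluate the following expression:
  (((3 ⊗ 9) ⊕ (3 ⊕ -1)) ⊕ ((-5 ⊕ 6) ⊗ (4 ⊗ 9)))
(((3 ⊗ 9) ⊕ (3 ⊕ -1)) ⊕ ((-5 ⊕ 6) ⊗ (4 ⊗ 9))) = -1

Expand innermost to outermost. Recall ⊕ takes the minimum of its arguments and ⊗ takes their sum. Working out the expression (((3 ⊗ 9) ⊕ (3 ⊕ -1)) ⊕ ((-5 ⊕ 6) ⊗ (4 ⊗ 9))) gives -1.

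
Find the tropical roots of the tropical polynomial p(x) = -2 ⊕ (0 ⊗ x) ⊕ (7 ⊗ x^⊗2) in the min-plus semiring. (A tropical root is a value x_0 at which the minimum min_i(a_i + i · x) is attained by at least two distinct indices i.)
Roots: {-7, -2}

Each tropical root is a break point of the lower envelope of the lines y = a_i + i · x (there are 3 lines, with slopes 0, 1, ..., 2). Only the lines that attain the minimum somewhere contribute to roots; other lines are dominated. Here the surviving (envelope) indices are i = 2, i = 1, i = 0.
Intersections between consecutive envelope lines give the roots: for adjacent envelope indices i < j the intersection is x = (a_i − a_j) / (j − i). Reading off the sorted break points: {-7, -2}.
Verification: at each break x_0, at least two indices attain the minimum of min_i(a_i + i · x_0).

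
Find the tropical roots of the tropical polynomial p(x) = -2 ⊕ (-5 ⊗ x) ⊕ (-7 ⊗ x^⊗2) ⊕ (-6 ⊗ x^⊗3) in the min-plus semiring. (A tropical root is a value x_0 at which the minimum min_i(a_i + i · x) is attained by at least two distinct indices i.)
Roots: {-1, 2, 3}

Each tropical root is a break point of the lower envelope of the lines y = a_i + i · x (there are 4 lines, with slopes 0, 1, ..., 3). Only the lines that attain the minimum somewhere contribute to roots; other lines are dominated. Here the surviving (envelope) indices are i = 3, i = 2, i = 1, i = 0.
Intersections between consecutive envelope lines give the roots: for adjacent envelope indices i < j the intersection is x = (a_i − a_j) / (j − i). Reading off the sorted break points: {-1, 2, 3}.
Verification: at each break x_0, at least two indices attain the minimum of min_i(a_i + i · x_0).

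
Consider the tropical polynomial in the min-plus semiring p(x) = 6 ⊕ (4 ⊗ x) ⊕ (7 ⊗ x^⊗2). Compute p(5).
p(5) = 6

A tropical monomial a ⊗ x^⊗i evaluates to a + i · x. Evaluating each term at x = 5:
  Term 0 contributes 6 + 0 · 5 = 6
  Term 1 contributes 4 + 1 · 5 = 9
  Term 2 contributes 7 + 2 · 5 = 17
p(5) = ⊕ of these = min[6, 9, 17] = 6.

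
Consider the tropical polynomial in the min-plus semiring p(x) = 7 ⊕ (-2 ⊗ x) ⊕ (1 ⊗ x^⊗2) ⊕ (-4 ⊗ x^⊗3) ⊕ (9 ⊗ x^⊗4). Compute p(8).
p(8) = 6

A tropical monomial a ⊗ x^⊗i evaluates to a + i · x. Evaluating each term at x = 8:
  Term 0 contributes 7 + 0 · 8 = 7
  Term 1 contributes -2 + 1 · 8 = 6
  Term 2 contributes 1 + 2 · 8 = 17
  Term 3 contributes -4 + 3 · 8 = 20
  Term 4 contributes 9 + 4 · 8 = 41
p(8) = ⊕ of these = min[7, 6, 17, 20, 41] = 6.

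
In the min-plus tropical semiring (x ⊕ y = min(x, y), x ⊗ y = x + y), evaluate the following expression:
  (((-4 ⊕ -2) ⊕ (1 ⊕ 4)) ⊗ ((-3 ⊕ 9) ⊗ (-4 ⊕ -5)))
(((-4 ⊕ -2) ⊕ (1 ⊕ 4)) ⊗ ((-3 ⊕ 9) ⊗ (-4 ⊕ -5))) = -12

Expand innermost to outermost. Recall ⊕ takes the minimum of its arguments and ⊗ takes their sum. Working out the expression (((-4 ⊕ -2) ⊕ (1 ⊕ 4)) ⊗ ((-3 ⊕ 9) ⊗ (-4 ⊕ -5))) gives -12.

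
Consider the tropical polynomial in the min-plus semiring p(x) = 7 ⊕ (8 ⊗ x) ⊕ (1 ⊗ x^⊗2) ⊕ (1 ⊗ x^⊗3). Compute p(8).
p(8) = 7

A tropical monomial a ⊗ x^⊗i evaluates to a + i · x. Evaluating each term at x = 8:
  Term 0 contributes 7 + 0 · 8 = 7
  Term 1 contributes 8 + 1 · 8 = 16
  Term 2 contributes 1 + 2 · 8 = 17
  Term 3 contributes 1 + 3 · 8 = 25
p(8) = ⊕ of these = min[7, 16, 17, 25] = 7.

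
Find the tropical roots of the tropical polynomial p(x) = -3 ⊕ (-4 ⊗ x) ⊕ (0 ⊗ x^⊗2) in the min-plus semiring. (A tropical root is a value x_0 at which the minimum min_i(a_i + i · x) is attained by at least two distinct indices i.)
Roots: {-4, 1}

Each tropical root is a break point of the lower envelope of the lines y = a_i + i · x (there are 3 lines, with slopes 0, 1, ..., 2). Only the lines that attain the minimum somewhere contribute to roots; other lines are dominated. Here the surviving (envelope) indices are i = 2, i = 1, i = 0.
Intersections between consecutive envelope lines give the roots: for adjacent envelope indices i < j the intersection is x = (a_i − a_j) / (j − i). Reading off the sorted break points: {-4, 1}.
Verification: at each break x_0, at least two indices attain the minimum of min_i(a_i + i · x_0).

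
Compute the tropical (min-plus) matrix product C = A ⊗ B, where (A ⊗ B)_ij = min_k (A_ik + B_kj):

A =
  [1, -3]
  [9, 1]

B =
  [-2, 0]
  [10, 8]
A ⊗ B =
  [-1, 1]
  [7, 9]

Apply the min-plus product entry-by-entry:
  C[0][0] = min over k of (A[0][0] + B[0][0] = 1 + -2 = -1, A[0][1] + B[1][0] = -3 + 10 = 7) = -1 (attained at k = 0)
  C[0][1] = min over k of (A[0][0] + B[0][1] = 1 + 0 = 1, A[0][1] + B[1][1] = -3 + 8 = 5) = 1 (attained at k = 0)
  C[1][0] = min over k of (A[1][0] + B[0][0] = 9 + -2 = 7, A[1][1] + B[1][0] = 1 + 10 = 11) = 7 (attained at k = 0)
  C[1][1] = min over k of (A[1][0] + B[0][1] = 9 + 0 = 9, A[1][1] + B[1][1] = 1 + 8 = 9) = 9 (attained at k = 0)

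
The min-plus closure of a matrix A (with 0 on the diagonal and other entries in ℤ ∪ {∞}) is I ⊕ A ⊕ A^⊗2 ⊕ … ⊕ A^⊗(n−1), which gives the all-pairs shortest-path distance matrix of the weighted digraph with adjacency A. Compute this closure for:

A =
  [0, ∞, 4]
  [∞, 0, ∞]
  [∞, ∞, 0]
Closure =
  [0, ∞, 4]
  [∞, 0, ∞]
  [∞, ∞, 0]

This is the Floyd-Warshall all-pairs shortest-path computation. For each intermediate vertex k = 0, 1, …, 2, update dist[i][j] ← min(dist[i][j], dist[i][k] + dist[k][j]). The final matrix gives, for each (i, j), the minimum total weight of any directed path from i to j (possibly empty when i = j).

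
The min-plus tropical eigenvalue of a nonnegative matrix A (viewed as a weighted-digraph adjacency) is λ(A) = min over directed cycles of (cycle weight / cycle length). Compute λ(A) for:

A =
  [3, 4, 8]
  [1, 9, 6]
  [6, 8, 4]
λ(A) = 5/2

Enumerate directed cycles and compute their means (weight / length). Sample:
  cycle 0 → 0: weight = 3, length = 1, mean = 3/1 ≈ 3.000
  cycle 1 → 1: weight = 9, length = 1, mean = 9/1 ≈ 9.000
  cycle 2 → 2: weight = 4, length = 1, mean = 4/1 ≈ 4.000
  cycle 0 → 1 → 0: weight = 5, length = 2, mean = 5/2 ≈ 2.500
  cycle 0 → 2 → 0: weight = 14, length = 2, mean = 14/2 ≈ 7.000
  cycle 1 → 0 → 1: weight = 5, length = 2, mean = 5/2 ≈ 2.500
Minimum mean = 2.500, attained e.g. along the cycle 0 → 1 → 0 with weight 5 and length 2. So λ(A) = 5/2 = 5/2.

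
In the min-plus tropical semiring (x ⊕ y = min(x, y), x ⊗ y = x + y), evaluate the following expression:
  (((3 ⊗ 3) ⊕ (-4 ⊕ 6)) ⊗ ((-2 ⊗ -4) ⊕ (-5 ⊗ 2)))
(((3 ⊗ 3) ⊕ (-4 ⊕ 6)) ⊗ ((-2 ⊗ -4) ⊕ (-5 ⊗ 2))) = -10

Expand innermost to outermost. Recall ⊕ takes the minimum of its arguments and ⊗ takes their sum. Working out the expression (((3 ⊗ 3) ⊕ (-4 ⊕ 6)) ⊗ ((-2 ⊗ -4) ⊕ (-5 ⊗ 2))) gives -10.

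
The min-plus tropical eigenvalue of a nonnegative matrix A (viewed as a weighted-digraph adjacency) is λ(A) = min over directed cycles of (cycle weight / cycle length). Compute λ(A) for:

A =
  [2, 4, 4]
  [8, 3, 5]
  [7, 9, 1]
λ(A) = 1

Enumerate directed cycles and compute their means (weight / length). Sample:
  cycle 0 → 0: weight = 2, length = 1, mean = 2/1 ≈ 2.000
  cycle 1 → 1: weight = 3, length = 1, mean = 3/1 ≈ 3.000
  cycle 2 → 2: weight = 1, length = 1, mean = 1/1 ≈ 1.000
  cycle 0 → 1 → 0: weight = 12, length = 2, mean = 12/2 ≈ 6.000
  cycle 0 → 2 → 0: weight = 11, length = 2, mean = 11/2 ≈ 5.500
  cycle 1 → 0 → 1: weight = 12, length = 2, mean = 12/2 ≈ 6.000
Minimum mean = 1.000, attained e.g. along the cycle 2 → 2 with weight 1 and length 1. So λ(A) = 1/1 = 1.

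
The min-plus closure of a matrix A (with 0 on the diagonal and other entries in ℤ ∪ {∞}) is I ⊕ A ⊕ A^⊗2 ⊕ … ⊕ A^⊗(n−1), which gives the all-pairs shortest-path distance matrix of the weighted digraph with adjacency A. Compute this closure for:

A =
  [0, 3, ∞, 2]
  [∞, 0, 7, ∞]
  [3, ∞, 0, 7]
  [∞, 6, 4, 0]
Closure =
  [0, 3, 6, 2]
  [10, 0, 7, 12]
  [3, 6, 0, 5]
  [7, 6, 4, 0]

This is the Floyd-Warshall all-pairs shortest-path computation. For each intermediate vertex k = 0, 1, …, 3, update dist[i][j] ← min(dist[i][j], dist[i][k] + dist[k][j]). The final matrix gives, for each (i, j), the minimum total weight of any directed path from i to j (possibly empty when i = j).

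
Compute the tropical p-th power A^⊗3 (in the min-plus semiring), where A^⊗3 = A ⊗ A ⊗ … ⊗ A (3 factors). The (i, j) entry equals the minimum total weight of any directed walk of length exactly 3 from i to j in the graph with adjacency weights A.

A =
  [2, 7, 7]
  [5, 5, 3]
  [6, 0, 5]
A^⊗3 =
  [6, 9, 10]
  [8, 8, 6]
  [7, 3, 8]

Each entry (A^⊗3)_ij equals the minimum over all length-3 walks i = v_0 → v_1 → … → v_3 = j of Σ_t A[v_t][v_{t+1}]. For example, for (i, j) = (0, 2) we minimise over 9 possible intermediate vertex sequences; the minimum is 10, attained along the walk 0 → 2 → 1 → 2.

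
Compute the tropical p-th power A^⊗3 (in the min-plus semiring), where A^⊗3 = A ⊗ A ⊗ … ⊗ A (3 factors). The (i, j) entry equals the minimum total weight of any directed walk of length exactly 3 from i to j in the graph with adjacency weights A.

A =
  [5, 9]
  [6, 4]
A^⊗3 =
  [15, 17]
  [14, 12]

Each entry (A^⊗3)_ij equals the minimum over all length-3 walks i = v_0 → v_1 → … → v_3 = j of Σ_t A[v_t][v_{t+1}]. For example, for (i, j) = (0, 1) we minimise over 4 possible intermediate vertex sequences; the minimum is 17, attained along the walk 0 → 1 → 1 → 1.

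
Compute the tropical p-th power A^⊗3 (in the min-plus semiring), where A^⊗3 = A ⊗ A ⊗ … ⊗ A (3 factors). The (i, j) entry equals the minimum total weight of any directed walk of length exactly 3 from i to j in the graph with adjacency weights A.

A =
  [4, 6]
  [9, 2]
A^⊗3 =
  [12, 10]
  [13, 6]

Each entry (A^⊗3)_ij equals the minimum over all length-3 walks i = v_0 → v_1 → … → v_3 = j of Σ_t A[v_t][v_{t+1}]. For example, for (i, j) = (0, 1) we minimise over 4 possible intermediate vertex sequences; the minimum is 10, attained along the walk 0 → 1 → 1 → 1.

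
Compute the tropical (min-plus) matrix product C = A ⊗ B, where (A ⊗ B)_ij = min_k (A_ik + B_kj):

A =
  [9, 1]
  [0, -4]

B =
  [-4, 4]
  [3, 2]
A ⊗ B =
  [4, 3]
  [-4, -2]

Apply the min-plus product entry-by-entry:
  C[0][0] = min over k of (A[0][0] + B[0][0] = 9 + -4 = 5, A[0][1] + B[1][0] = 1 + 3 = 4) = 4 (attained at k = 1)
  C[0][1] = min over k of (A[0][0] + B[0][1] = 9 + 4 = 13, A[0][1] + B[1][1] = 1 + 2 = 3) = 3 (attained at k = 1)
  C[1][0] = min over k of (A[1][0] + B[0][0] = 0 + -4 = -4, A[1][1] + B[1][0] = -4 + 3 = -1) = -4 (attained at k = 0)
  C[1][1] = min over k of (A[1][0] + B[0][1] = 0 + 4 = 4, A[1][1] + B[1][1] = -4 + 2 = -2) = -2 (attained at k = 1)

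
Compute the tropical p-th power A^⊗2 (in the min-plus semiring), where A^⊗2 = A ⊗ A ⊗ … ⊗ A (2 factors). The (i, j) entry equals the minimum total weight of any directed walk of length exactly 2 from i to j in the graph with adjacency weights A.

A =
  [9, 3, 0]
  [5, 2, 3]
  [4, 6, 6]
A^⊗2 =
  [4, 5, 6]
  [7, 4, 5]
  [10, 7, 4]

Each entry (A^⊗2)_ij equals the minimum over all length-2 walks i = v_0 → v_1 → … → v_2 = j of Σ_t A[v_t][v_{t+1}]. For example, for (i, j) = (0, 2) we minimise over 3 possible intermediate vertex sequences; the minimum is 6, attained along the walk 0 → 1 → 2.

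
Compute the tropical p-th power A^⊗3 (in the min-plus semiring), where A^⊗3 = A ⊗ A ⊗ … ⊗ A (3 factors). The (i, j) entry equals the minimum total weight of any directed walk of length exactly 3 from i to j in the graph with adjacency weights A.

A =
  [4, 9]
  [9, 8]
A^⊗3 =
  [12, 17]
  [17, 22]

Each entry (A^⊗3)_ij equals the minimum over all length-3 walks i = v_0 → v_1 → … → v_3 = j of Σ_t A[v_t][v_{t+1}]. For example, for (i, j) = (0, 1) we minimise over 4 possible intermediate vertex sequences; the minimum is 17, attained along the walk 0 → 0 → 0 → 1.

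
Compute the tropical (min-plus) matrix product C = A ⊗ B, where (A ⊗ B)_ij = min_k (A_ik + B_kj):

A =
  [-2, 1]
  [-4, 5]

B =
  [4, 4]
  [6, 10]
A ⊗ B =
  [2, 2]
  [0, 0]

Apply the min-plus product entry-by-entry:
  C[0][0] = min over k of (A[0][0] + B[0][0] = -2 + 4 = 2, A[0][1] + B[1][0] = 1 + 6 = 7) = 2 (attained at k = 0)
  C[0][1] = min over k of (A[0][0] + B[0][1] = -2 + 4 = 2, A[0][1] + B[1][1] = 1 + 10 = 11) = 2 (attained at k = 0)
  C[1][0] = min over k of (A[1][0] + B[0][0] = -4 + 4 = 0, A[1][1] + B[1][0] = 5 + 6 = 11) = 0 (attained at k = 0)
  C[1][1] = min over k of (A[1][0] + B[0][1] = -4 + 4 = 0, A[1][1] + B[1][1] = 5 + 10 = 15) = 0 (attained at k = 0)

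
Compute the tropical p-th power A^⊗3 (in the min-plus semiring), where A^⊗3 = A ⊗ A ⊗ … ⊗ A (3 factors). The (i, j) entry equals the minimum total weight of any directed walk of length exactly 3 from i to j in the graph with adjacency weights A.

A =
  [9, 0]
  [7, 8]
A^⊗3 =
  [15, 7]
  [14, 15]

Each entry (A^⊗3)_ij equals the minimum over all length-3 walks i = v_0 → v_1 → … → v_3 = j of Σ_t A[v_t][v_{t+1}]. For example, for (i, j) = (0, 1) we minimise over 4 possible intermediate vertex sequences; the minimum is 7, attained along the walk 0 → 1 → 0 → 1.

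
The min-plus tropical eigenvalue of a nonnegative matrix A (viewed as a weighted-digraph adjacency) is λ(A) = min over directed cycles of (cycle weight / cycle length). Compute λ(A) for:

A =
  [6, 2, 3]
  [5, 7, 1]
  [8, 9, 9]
λ(A) = 7/2

Enumerate directed cycles and compute their means (weight / length). Sample:
  cycle 0 → 0: weight = 6, length = 1, mean = 6/1 ≈ 6.000
  cycle 1 → 1: weight = 7, length = 1, mean = 7/1 ≈ 7.000
  cycle 2 → 2: weight = 9, length = 1, mean = 9/1 ≈ 9.000
  cycle 0 → 1 → 0: weight = 7, length = 2, mean = 7/2 ≈ 3.500
  cycle 0 → 2 → 0: weight = 11, length = 2, mean = 11/2 ≈ 5.500
  cycle 1 → 0 → 1: weight = 7, length = 2, mean = 7/2 ≈ 3.500
Minimum mean = 3.500, attained e.g. along the cycle 0 → 1 → 0 with weight 7 and length 2. So λ(A) = 7/2 = 7/2.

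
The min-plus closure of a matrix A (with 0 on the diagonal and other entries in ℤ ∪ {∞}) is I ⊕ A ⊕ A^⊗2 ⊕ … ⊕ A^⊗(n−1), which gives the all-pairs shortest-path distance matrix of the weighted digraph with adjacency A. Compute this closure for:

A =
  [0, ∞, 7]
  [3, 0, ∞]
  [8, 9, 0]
Closure =
  [0, 16, 7]
  [3, 0, 10]
  [8, 9, 0]

This is the Floyd-Warshall all-pairs shortest-path computation. For each intermediate vertex k = 0, 1, …, 2, update dist[i][j] ← min(dist[i][j], dist[i][k] + dist[k][j]). The final matrix gives, for each (i, j), the minimum total weight of any directed path from i to j (possibly empty when i = j).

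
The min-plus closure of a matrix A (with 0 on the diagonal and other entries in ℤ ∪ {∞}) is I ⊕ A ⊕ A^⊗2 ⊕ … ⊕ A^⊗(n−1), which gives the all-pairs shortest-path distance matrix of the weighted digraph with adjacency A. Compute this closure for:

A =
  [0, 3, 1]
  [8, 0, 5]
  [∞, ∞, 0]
Closure =
  [0, 3, 1]
  [8, 0, 5]
  [∞, ∞, 0]

This is the Floyd-Warshall all-pairs shortest-path computation. For each intermediate vertex k = 0, 1, …, 2, update dist[i][j] ← min(dist[i][j], dist[i][k] + dist[k][j]). The final matrix gives, for each (i, j), the minimum total weight of any directed path from i to j (possibly empty when i = j).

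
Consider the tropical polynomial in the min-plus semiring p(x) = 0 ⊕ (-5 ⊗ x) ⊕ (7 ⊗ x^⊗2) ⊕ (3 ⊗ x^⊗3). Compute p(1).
p(1) = -4

A tropical monomial a ⊗ x^⊗i evaluates to a + i · x. Evaluating each term at x = 1:
  Term 0 contributes 0 + 0 · 1 = 0
  Term 1 contributes -5 + 1 · 1 = -4
  Term 2 contributes 7 + 2 · 1 = 9
  Term 3 contributes 3 + 3 · 1 = 6
p(1) = ⊕ of these = min[0, -4, 9, 6] = -4.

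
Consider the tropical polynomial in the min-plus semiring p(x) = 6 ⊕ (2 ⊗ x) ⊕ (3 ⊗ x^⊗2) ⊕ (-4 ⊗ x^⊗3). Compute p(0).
p(0) = -4

A tropical monomial a ⊗ x^⊗i evaluates to a + i · x. Evaluating each term at x = 0:
  Term 0 contributes 6 + 0 · 0 = 6
  Term 1 contributes 2 + 1 · 0 = 2
  Term 2 contributes 3 + 2 · 0 = 3
  Term 3 contributes -4 + 3 · 0 = -4
p(0) = ⊕ of these = min[6, 2, 3, -4] = -4.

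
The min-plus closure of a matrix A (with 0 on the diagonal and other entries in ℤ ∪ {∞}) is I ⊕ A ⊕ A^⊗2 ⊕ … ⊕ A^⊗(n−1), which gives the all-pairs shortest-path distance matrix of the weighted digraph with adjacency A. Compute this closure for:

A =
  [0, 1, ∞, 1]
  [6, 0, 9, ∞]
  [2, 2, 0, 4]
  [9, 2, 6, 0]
Closure =
  [0, 1, 7, 1]
  [6, 0, 9, 7]
  [2, 2, 0, 3]
  [8, 2, 6, 0]

This is the Floyd-Warshall all-pairs shortest-path computation. For each intermediate vertex k = 0, 1, …, 3, update dist[i][j] ← min(dist[i][j], dist[i][k] + dist[k][j]). The final matrix gives, for each (i, j), the minimum total weight of any directed path from i to j (possibly empty when i = j).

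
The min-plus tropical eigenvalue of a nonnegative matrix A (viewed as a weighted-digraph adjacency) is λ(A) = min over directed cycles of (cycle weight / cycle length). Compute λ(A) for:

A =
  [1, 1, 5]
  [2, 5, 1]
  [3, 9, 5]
λ(A) = 1

Enumerate directed cycles and compute their means (weight / length). Sample:
  cycle 0 → 0: weight = 1, length = 1, mean = 1/1 ≈ 1.000
  cycle 1 → 1: weight = 5, length = 1, mean = 5/1 ≈ 5.000
  cycle 2 → 2: weight = 5, length = 1, mean = 5/1 ≈ 5.000
  cycle 0 → 1 → 0: weight = 3, length = 2, mean = 3/2 ≈ 1.500
  cycle 0 → 2 → 0: weight = 8, length = 2, mean = 8/2 ≈ 4.000
  cycle 1 → 0 → 1: weight = 3, length = 2, mean = 3/2 ≈ 1.500
Minimum mean = 1.000, attained e.g. along the cycle 0 → 0 with weight 1 and length 1. So λ(A) = 1/1 = 1.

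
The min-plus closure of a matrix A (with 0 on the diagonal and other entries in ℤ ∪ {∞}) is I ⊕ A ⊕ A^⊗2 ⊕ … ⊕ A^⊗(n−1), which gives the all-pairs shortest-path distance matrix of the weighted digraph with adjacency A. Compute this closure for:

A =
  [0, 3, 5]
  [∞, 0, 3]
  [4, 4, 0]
Closure =
  [0, 3, 5]
  [7, 0, 3]
  [4, 4, 0]

This is the Floyd-Warshall all-pairs shortest-path computation. For each intermediate vertex k = 0, 1, …, 2, update dist[i][j] ← min(dist[i][j], dist[i][k] + dist[k][j]). The final matrix gives, for each (i, j), the minimum total weight of any directed path from i to j (possibly empty when i = j).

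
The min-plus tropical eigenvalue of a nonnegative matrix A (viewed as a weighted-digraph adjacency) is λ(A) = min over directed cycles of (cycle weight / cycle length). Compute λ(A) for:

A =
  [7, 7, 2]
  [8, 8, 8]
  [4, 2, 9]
λ(A) = 3

Enumerate directed cycles and compute their means (weight / length). Sample:
  cycle 0 → 0: weight = 7, length = 1, mean = 7/1 ≈ 7.000
  cycle 1 → 1: weight = 8, length = 1, mean = 8/1 ≈ 8.000
  cycle 2 → 2: weight = 9, length = 1, mean = 9/1 ≈ 9.000
  cycle 0 → 1 → 0: weight = 15, length = 2, mean = 15/2 ≈ 7.500
  cycle 0 → 2 → 0: weight = 6, length = 2, mean = 6/2 ≈ 3.000
  cycle 1 → 0 → 1: weight = 15, length = 2, mean = 15/2 ≈ 7.500
Minimum mean = 3.000, attained e.g. along the cycle 0 → 2 → 0 with weight 6 and length 2. So λ(A) = 6/2 = 3.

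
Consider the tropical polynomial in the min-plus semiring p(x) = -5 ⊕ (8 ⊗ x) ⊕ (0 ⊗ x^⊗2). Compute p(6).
p(6) = -5

A tropical monomial a ⊗ x^⊗i evaluates to a + i · x. Evaluating each term at x = 6:
  Term 0 contributes -5 + 0 · 6 = -5
  Term 1 contributes 8 + 1 · 6 = 14
  Term 2 contributes 0 + 2 · 6 = 12
p(6) = ⊕ of these = min[-5, 14, 12] = -5.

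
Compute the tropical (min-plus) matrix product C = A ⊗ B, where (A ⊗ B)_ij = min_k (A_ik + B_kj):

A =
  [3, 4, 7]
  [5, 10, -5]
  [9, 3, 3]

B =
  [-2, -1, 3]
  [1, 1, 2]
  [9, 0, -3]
A ⊗ B =
  [1, 2, 4]
  [3, -5, -8]
  [4, 3, 0]

Apply the min-plus product entry-by-entry:
  C[0][0] = min over k of (A[0][0] + B[0][0] = 3 + -2 = 1, A[0][1] + B[1][0] = 4 + 1 = 5, A[0][2] + B[2][0] = 7 + 9 = 16) = 1 (attained at k = 0)
  C[0][1] = min over k of (A[0][0] + B[0][1] = 3 + -1 = 2, A[0][1] + B[1][1] = 4 + 1 = 5, A[0][2] + B[2][1] = 7 + 0 = 7) = 2 (attained at k = 0)
  C[0][2] = min over k of (A[0][0] + B[0][2] = 3 + 3 = 6, A[0][1] + B[1][2] = 4 + 2 = 6, A[0][2] + B[2][2] = 7 + -3 = 4) = 4 (attained at k = 2)
  C[1][0] = min over k of (A[1][0] + B[0][0] = 5 + -2 = 3, A[1][1] + B[1][0] = 10 + 1 = 11, A[1][2] + B[2][0] = -5 + 9 = 4) = 3 (attained at k = 0)
  C[1][1] = min over k of (A[1][0] + B[0][1] = 5 + -1 = 4, A[1][1] + B[1][1] = 10 + 1 = 11, A[1][2] + B[2][1] = -5 + 0 = -5) = -5 (attained at k = 2)
  C[1][2] = min over k of (A[1][0] + B[0][2] = 5 + 3 = 8, A[1][1] + B[1][2] = 10 + 2 = 12, A[1][2] + B[2][2] = -5 + -3 = -8) = -8 (attained at k = 2)
  C[2][0] = min over k of (A[2][0] + B[0][0] = 9 + -2 = 7, A[2][1] + B[1][0] = 3 + 1 = 4, A[2][2] + B[2][0] = 3 + 9 = 12) = 4 (attained at k = 1)
  C[2][1] = min over k of (A[2][0] + B[0][1] = 9 + -1 = 8, A[2][1] + B[1][1] = 3 + 1 = 4, A[2][2] + B[2][1] = 3 + 0 = 3) = 3 (attained at k = 2)
  C[2][2] = min over k of (A[2][0] + B[0][2] = 9 + 3 = 12, A[2][1] + B[1][2] = 3 + 2 = 5, A[2][2] + B[2][2] = 3 + -3 = 0) = 0 (attained at k = 2)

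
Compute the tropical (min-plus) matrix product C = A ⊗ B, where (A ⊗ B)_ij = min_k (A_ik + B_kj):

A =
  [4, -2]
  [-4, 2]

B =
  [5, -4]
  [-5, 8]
A ⊗ B =
  [-7, 0]
  [-3, -8]

Apply the min-plus product entry-by-entry:
  C[0][0] = min over k of (A[0][0] + B[0][0] = 4 + 5 = 9, A[0][1] + B[1][0] = -2 + -5 = -7) = -7 (attained at k = 1)
  C[0][1] = min over k of (A[0][0] + B[0][1] = 4 + -4 = 0, A[0][1] + B[1][1] = -2 + 8 = 6) = 0 (attained at k = 0)
  C[1][0] = min over k of (A[1][0] + B[0][0] = -4 + 5 = 1, A[1][1] + B[1][0] = 2 + -5 = -3) = -3 (attained at k = 1)
  C[1][1] = min over k of (A[1][0] + B[0][1] = -4 + -4 = -8, A[1][1] + B[1][1] = 2 + 8 = 10) = -8 (attained at k = 0)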